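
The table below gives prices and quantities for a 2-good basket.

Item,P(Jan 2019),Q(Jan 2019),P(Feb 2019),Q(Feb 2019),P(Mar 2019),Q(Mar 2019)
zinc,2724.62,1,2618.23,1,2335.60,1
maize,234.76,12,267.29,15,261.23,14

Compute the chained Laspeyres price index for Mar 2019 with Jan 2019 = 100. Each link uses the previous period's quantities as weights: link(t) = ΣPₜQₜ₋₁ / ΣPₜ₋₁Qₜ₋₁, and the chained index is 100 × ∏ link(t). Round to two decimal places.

99.20

Link Jan 2019→Feb 2019:
ΣP(Feb 2019)Q(Jan 2019) = 2618.23×1 + 267.29×12 = 2618.23 + 3207.48 = 5825.71
ΣP(Jan 2019)Q(Jan 2019) = 2724.62×1 + 234.76×12 = 2724.62 + 2817.12 = 5541.74
link = 5825.71/5541.74 = 1.051242
Link Feb 2019→Mar 2019:
ΣP(Mar 2019)Q(Feb 2019) = 2335.60×1 + 261.23×15 = 2335.6 + 3918.45 = 6254.05
ΣP(Feb 2019)Q(Feb 2019) = 2618.23×1 + 267.29×15 = 2618.23 + 4009.35 = 6627.58
link = 6254.05/6627.58 = 0.943640
Chained index = 100 × 1.051242 × 0.943640 = 99.1994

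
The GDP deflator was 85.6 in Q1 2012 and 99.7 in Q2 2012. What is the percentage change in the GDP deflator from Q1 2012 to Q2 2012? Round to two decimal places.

16.47%

Change = (99.7 − 85.6) / 85.6 × 100
       = 14.1 / 85.6 × 100 = 16.4720%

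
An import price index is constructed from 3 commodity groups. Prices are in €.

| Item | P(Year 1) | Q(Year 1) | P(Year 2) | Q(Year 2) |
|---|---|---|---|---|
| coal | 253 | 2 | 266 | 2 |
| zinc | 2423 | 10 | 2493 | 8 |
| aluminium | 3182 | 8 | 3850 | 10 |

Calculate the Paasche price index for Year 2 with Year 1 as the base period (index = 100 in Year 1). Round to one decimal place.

114.1

Paasche price index uses current-period quantities as weights.
ΣP(Year 2)·Q(Year 2) = 266×2 + 2493×8 + 3850×10 = 532 + 19944 + 38500 = 58976
ΣP(Year 1)·Q(Year 2) = 253×2 + 2423×8 + 3182×10 = 506 + 19384 + 31820 = 51710
Index = 58976 / 51710 × 100 = 114.0514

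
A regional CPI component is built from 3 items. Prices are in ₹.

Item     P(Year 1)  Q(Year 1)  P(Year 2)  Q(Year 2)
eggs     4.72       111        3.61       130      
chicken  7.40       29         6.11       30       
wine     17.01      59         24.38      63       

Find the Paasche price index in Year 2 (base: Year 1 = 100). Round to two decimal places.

114.75

Paasche price index uses current-period quantities as weights.
ΣP(Year 2)·Q(Year 2) = 3.61×130 + 6.11×30 + 24.38×63 = 469.3 + 183.3 + 1535.94 = 2188.54
ΣP(Year 1)·Q(Year 2) = 4.72×130 + 7.40×30 + 17.01×63 = 613.6 + 222 + 1071.63 = 1907.23
Index = 2188.54 / 1907.23 × 100 = 114.7497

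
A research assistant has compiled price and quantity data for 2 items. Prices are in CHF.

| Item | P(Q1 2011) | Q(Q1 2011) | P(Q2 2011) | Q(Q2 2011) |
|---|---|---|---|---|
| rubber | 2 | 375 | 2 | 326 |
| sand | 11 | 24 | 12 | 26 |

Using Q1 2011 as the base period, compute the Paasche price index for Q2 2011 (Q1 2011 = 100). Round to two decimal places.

Paasche price index uses current-period quantities as weights.
ΣP(Q2 2011)·Q(Q2 2011) = 2×326 + 12×26 = 652 + 312 = 964
ΣP(Q1 2011)·Q(Q2 2011) = 2×326 + 11×26 = 652 + 286 = 938
Index = 964 / 938 × 100 = 102.7719

102.77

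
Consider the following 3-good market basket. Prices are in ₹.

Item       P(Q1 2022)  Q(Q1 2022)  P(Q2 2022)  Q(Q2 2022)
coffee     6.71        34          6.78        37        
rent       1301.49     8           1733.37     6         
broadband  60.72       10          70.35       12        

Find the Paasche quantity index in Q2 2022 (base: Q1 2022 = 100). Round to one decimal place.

77.7

Paasche quantity index uses current-period prices as weights.
ΣP(Q2 2022)·Q(Q2 2022) = 6.78×37 + 1733.37×6 + 70.35×12 = 250.86 + 10400.22 + 844.2 = 11495.28
ΣP(Q2 2022)·Q(Q1 2022) = 6.78×34 + 1733.37×8 + 70.35×10 = 230.52 + 13866.96 + 703.5 = 14800.98
Index = 11495.28 / 14800.98 × 100 = 77.6657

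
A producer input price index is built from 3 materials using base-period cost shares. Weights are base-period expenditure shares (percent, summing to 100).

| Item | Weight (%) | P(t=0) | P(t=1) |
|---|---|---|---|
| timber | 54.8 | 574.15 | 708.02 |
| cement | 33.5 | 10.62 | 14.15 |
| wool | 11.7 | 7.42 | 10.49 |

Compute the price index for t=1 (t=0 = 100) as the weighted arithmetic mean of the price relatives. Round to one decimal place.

128.8

timber: 54.8 × (708.02/574.15) = 54.8 × 1.233162 = 67.5773
cement: 33.5 × (14.15/10.62) = 33.5 × 1.332392 = 44.6351
wool: 11.7 × (10.49/7.42) = 11.7 × 1.413747 = 16.5408
Index = Σ wᵢ·(p₁ᵢ/p₀ᵢ) = 67.5773 + 44.6351 + 16.5408 = 128.7532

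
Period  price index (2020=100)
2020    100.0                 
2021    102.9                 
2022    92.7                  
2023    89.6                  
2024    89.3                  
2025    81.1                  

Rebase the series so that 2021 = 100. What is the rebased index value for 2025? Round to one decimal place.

78.8

Rebased(2025) = 81.1 / 102.9 × 100 = 78.8144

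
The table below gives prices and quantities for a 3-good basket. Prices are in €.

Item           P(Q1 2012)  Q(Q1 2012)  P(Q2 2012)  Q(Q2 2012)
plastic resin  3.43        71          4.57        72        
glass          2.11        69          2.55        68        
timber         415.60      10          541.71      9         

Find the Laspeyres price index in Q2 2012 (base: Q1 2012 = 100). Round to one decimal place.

Laspeyres price index uses base-period quantities as weights.
ΣP(Q2 2012)·Q(Q1 2012) = 4.57×71 + 2.55×69 + 541.71×10 = 324.47 + 175.95 + 5417.1 = 5917.52
ΣP(Q1 2012)·Q(Q1 2012) = 3.43×71 + 2.11×69 + 415.60×10 = 243.53 + 145.59 + 4156 = 4545.12
Index = 5917.52 / 4545.12 × 100 = 130.1950

130.2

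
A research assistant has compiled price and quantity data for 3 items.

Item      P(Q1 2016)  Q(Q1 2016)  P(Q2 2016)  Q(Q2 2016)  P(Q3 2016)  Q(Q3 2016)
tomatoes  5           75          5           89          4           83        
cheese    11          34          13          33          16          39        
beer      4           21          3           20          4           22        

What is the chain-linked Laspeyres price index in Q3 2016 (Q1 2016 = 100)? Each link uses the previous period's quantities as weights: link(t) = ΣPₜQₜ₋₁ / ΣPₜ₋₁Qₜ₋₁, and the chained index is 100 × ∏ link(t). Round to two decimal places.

Link Q1 2016→Q2 2016:
ΣP(Q2 2016)Q(Q1 2016) = 5×75 + 13×34 + 3×21 = 375 + 442 + 63 = 880
ΣP(Q1 2016)Q(Q1 2016) = 5×75 + 11×34 + 4×21 = 375 + 374 + 84 = 833
link = 880/833 = 1.056423
Link Q2 2016→Q3 2016:
ΣP(Q3 2016)Q(Q2 2016) = 4×89 + 16×33 + 4×20 = 356 + 528 + 80 = 964
ΣP(Q2 2016)Q(Q2 2016) = 5×89 + 13×33 + 3×20 = 445 + 429 + 60 = 934
link = 964/934 = 1.032120
Chained index = 100 × 1.056423 × 1.032120 = 109.0355

109.04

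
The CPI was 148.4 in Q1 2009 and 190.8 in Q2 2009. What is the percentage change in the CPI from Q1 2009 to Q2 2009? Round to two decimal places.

28.57%

Change = (190.8 − 148.4) / 148.4 × 100
       = 42.4 / 148.4 × 100 = 28.5714%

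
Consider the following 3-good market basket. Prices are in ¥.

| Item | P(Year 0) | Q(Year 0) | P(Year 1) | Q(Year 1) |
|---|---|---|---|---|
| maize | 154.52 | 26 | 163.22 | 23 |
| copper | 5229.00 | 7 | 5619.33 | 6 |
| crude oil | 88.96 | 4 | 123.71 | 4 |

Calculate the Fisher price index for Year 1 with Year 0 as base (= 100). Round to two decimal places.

Laspeyres component (base-period weights):
ΣP(Year 1)Q(Year 0) = 163.22×26 + 5619.33×7 + 123.71×4 = 4243.72 + 39335.31 + 494.84 = 44073.87
ΣP(Year 0)Q(Year 0) = 154.52×26 + 5229.00×7 + 88.96×4 = 4017.52 + 36603 + 355.84 = 40976.36
L = 44073.87 / 40976.36 × 100 = 107.5593
Paasche component (current-period weights):
ΣP(Year 1)Q(Year 1) = 163.22×23 + 5619.33×6 + 123.71×4 = 3754.06 + 33715.98 + 494.84 = 37964.88
ΣP(Year 0)Q(Year 1) = 154.52×23 + 5229.00×6 + 88.96×4 = 3553.96 + 31374 + 355.84 = 35283.8
P = 37964.88 / 35283.8 × 100 = 107.5986
Fisher = √(L × P) = √(107.5593 × 107.5986) = 107.5789

107.58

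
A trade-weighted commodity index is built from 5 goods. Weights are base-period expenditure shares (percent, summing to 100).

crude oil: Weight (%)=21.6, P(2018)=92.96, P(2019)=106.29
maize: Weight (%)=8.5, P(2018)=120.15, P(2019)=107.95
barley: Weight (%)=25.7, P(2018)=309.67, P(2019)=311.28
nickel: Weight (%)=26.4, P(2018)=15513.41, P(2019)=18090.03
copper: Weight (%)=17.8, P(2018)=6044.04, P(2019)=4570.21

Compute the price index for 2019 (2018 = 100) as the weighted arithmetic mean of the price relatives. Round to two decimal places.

crude oil: 21.6 × (106.29/92.96) = 21.6 × 1.143395 = 24.6973
maize: 8.5 × (107.95/120.15) = 8.5 × 0.898460 = 7.6369
barley: 25.7 × (311.28/309.67) = 25.7 × 1.005199 = 25.8336
nickel: 26.4 × (18090.03/15513.41) = 26.4 × 1.166090 = 30.7848
copper: 17.8 × (4570.21/6044.04) = 17.8 × 0.756152 = 13.4595
Index = Σ wᵢ·(p₁ᵢ/p₀ᵢ) = 24.6973 + 7.6369 + 25.8336 + 30.7848 + 13.4595 = 102.4121

102.41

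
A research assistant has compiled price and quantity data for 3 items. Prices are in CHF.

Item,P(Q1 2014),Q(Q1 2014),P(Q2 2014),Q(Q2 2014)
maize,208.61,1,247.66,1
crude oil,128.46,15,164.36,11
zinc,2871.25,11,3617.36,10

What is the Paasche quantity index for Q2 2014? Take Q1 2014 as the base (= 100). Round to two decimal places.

89.94

Paasche quantity index uses current-period prices as weights.
ΣP(Q2 2014)·Q(Q2 2014) = 247.66×1 + 164.36×11 + 3617.36×10 = 247.66 + 1807.96 + 36173.6 = 38229.22
ΣP(Q2 2014)·Q(Q1 2014) = 247.66×1 + 164.36×15 + 3617.36×11 = 247.66 + 2465.4 + 39790.96 = 42504.02
Index = 38229.22 / 42504.02 × 100 = 89.9426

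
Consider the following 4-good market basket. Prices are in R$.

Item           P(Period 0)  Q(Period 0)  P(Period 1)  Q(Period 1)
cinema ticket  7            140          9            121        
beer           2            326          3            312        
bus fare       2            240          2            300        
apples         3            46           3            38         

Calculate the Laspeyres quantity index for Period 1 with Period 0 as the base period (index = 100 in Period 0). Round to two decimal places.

Laspeyres quantity index uses base-period prices as weights.
ΣP(Period 0)·Q(Period 1) = 7×121 + 2×312 + 2×300 + 3×38 = 847 + 624 + 600 + 114 = 2185
ΣP(Period 0)·Q(Period 0) = 7×140 + 2×326 + 2×240 + 3×46 = 980 + 652 + 480 + 138 = 2250
Index = 2185 / 2250 × 100 = 97.1111

97.11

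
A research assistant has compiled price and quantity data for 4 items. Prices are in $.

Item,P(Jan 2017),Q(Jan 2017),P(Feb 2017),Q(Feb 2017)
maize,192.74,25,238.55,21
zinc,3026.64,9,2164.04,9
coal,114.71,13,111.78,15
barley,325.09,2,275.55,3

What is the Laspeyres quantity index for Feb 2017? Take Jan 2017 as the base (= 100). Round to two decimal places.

99.37

Laspeyres quantity index uses base-period prices as weights.
ΣP(Jan 2017)·Q(Feb 2017) = 192.74×21 + 3026.64×9 + 114.71×15 + 325.09×3 = 4047.54 + 27239.76 + 1720.65 + 975.27 = 33983.22
ΣP(Jan 2017)·Q(Jan 2017) = 192.74×25 + 3026.64×9 + 114.71×13 + 325.09×2 = 4818.5 + 27239.76 + 1491.23 + 650.18 = 34199.67
Index = 33983.22 / 34199.67 × 100 = 99.3671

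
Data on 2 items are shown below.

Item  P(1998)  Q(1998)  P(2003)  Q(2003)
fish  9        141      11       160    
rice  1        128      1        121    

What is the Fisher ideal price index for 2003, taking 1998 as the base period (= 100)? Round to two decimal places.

Laspeyres component (base-period weights):
ΣP(2003)Q(1998) = 11×141 + 1×128 = 1551 + 128 = 1679
ΣP(1998)Q(1998) = 9×141 + 1×128 = 1269 + 128 = 1397
L = 1679 / 1397 × 100 = 120.1861
Paasche component (current-period weights):
ΣP(2003)Q(2003) = 11×160 + 1×121 = 1760 + 121 = 1881
ΣP(1998)Q(2003) = 9×160 + 1×121 = 1440 + 121 = 1561
P = 1881 / 1561 × 100 = 120.4997
Fisher = √(L × P) = √(120.1861 × 120.4997) = 120.3428

120.34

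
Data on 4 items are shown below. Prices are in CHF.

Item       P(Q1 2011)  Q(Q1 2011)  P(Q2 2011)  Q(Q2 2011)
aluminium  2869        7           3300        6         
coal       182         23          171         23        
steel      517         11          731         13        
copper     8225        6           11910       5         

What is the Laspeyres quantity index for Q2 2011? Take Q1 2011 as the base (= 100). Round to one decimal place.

87.3

Laspeyres quantity index uses base-period prices as weights.
ΣP(Q1 2011)·Q(Q2 2011) = 2869×6 + 182×23 + 517×13 + 8225×5 = 17214 + 4186 + 6721 + 41125 = 69246
ΣP(Q1 2011)·Q(Q1 2011) = 2869×7 + 182×23 + 517×11 + 8225×6 = 20083 + 4186 + 5687 + 49350 = 79306
Index = 69246 / 79306 × 100 = 87.3150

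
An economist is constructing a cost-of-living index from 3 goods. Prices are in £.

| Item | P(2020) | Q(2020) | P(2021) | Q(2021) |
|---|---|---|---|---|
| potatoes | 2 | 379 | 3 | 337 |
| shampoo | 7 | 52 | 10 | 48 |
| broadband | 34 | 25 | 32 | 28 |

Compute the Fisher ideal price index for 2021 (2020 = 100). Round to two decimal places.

Laspeyres component (base-period weights):
ΣP(2021)Q(2020) = 3×379 + 10×52 + 32×25 = 1137 + 520 + 800 = 2457
ΣP(2020)Q(2020) = 2×379 + 7×52 + 34×25 = 758 + 364 + 850 = 1972
L = 2457 / 1972 × 100 = 124.5943
Paasche component (current-period weights):
ΣP(2021)Q(2021) = 3×337 + 10×48 + 32×28 = 1011 + 480 + 896 = 2387
ΣP(2020)Q(2021) = 2×337 + 7×48 + 34×28 = 674 + 336 + 952 = 1962
P = 2387 / 1962 × 100 = 121.6616
Fisher = √(L × P) = √(124.5943 × 121.6616) = 123.1192

123.12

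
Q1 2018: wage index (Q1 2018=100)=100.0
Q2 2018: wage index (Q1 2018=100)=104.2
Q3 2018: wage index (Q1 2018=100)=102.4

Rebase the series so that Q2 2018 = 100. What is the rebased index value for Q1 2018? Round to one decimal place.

Rebased(Q1 2018) = 100.0 / 104.2 × 100 = 95.9693

96.0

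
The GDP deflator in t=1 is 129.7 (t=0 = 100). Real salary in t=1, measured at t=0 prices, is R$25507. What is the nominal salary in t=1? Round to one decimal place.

33082.6

Nominal = Real × (Index/100) = 25507 × (129.7/100)
        = 25507 × 1.297 = 33082.5790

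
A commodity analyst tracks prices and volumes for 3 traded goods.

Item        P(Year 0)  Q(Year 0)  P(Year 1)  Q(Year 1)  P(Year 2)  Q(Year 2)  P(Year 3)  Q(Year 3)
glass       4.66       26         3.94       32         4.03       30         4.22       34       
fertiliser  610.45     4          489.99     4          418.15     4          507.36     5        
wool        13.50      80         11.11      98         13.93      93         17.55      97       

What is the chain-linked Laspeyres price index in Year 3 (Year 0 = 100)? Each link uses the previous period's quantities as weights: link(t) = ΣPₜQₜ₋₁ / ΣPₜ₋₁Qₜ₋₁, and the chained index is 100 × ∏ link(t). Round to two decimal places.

99.09

Link Year 0→Year 1:
ΣP(Year 1)Q(Year 0) = 3.94×26 + 489.99×4 + 11.11×80 = 102.44 + 1959.96 + 888.8 = 2951.2
ΣP(Year 0)Q(Year 0) = 4.66×26 + 610.45×4 + 13.50×80 = 121.16 + 2441.8 + 1080 = 3642.96
link = 2951.2/3642.96 = 0.810110
Link Year 1→Year 2:
ΣP(Year 2)Q(Year 1) = 4.03×32 + 418.15×4 + 13.93×98 = 128.96 + 1672.6 + 1365.14 = 3166.7
ΣP(Year 1)Q(Year 1) = 3.94×32 + 489.99×4 + 11.11×98 = 126.08 + 1959.96 + 1088.78 = 3174.82
link = 3166.7/3174.82 = 0.997442
Link Year 2→Year 3:
ΣP(Year 3)Q(Year 2) = 4.22×30 + 507.36×4 + 17.55×93 = 126.6 + 2029.44 + 1632.15 = 3788.19
ΣP(Year 2)Q(Year 2) = 4.03×30 + 418.15×4 + 13.93×93 = 120.9 + 1672.6 + 1295.49 = 3088.99
link = 3788.19/3088.99 = 1.226352
Chained index = 100 × 0.810110 × 0.997442 × 1.226352 = 99.0940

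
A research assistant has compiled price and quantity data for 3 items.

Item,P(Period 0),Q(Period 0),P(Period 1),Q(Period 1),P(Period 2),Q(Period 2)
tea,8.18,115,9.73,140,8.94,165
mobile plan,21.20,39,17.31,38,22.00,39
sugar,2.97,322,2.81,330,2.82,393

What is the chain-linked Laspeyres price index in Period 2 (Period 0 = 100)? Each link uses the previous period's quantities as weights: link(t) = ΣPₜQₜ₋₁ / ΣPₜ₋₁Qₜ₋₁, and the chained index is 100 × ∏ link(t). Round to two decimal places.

101.47

Link Period 0→Period 1:
ΣP(Period 1)Q(Period 0) = 9.73×115 + 17.31×39 + 2.81×322 = 1118.95 + 675.09 + 904.82 = 2698.86
ΣP(Period 0)Q(Period 0) = 8.18×115 + 21.20×39 + 2.97×322 = 940.7 + 826.8 + 956.34 = 2723.84
link = 2698.86/2723.84 = 0.990829
Link Period 1→Period 2:
ΣP(Period 2)Q(Period 1) = 8.94×140 + 22.00×38 + 2.82×330 = 1251.6 + 836 + 930.6 = 3018.2
ΣP(Period 1)Q(Period 1) = 9.73×140 + 17.31×38 + 2.81×330 = 1362.2 + 657.78 + 927.3 = 2947.28
link = 3018.2/2947.28 = 1.024063
Chained index = 100 × 0.990829 × 1.024063 = 101.4671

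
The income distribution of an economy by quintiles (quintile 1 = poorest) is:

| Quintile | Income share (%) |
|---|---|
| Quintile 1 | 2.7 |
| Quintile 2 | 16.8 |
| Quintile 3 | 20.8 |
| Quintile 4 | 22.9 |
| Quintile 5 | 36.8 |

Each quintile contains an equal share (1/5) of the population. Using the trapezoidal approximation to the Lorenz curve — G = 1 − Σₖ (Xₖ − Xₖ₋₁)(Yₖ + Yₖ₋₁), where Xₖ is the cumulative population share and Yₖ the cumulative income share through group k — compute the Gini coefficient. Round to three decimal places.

Cumulative income shares Yₖ: 0.0270, 0.1950, 0.4030, 0.6320, 1.0000
Σ (Xₖ−Xₖ₋₁)(Yₖ+Yₖ₋₁) = (1/5)(0.0270+0.0000) + (1/5)(0.1950+0.0270) + (1/5)(0.4030+0.1950) + (1/5)(0.6320+0.4030) + (1/5)(1.0000+0.6320)
  = 0.0054 + 0.0444 + 0.1196 + 0.2070 + 0.3264 = 0.7028
G = 1 − 0.7028 = 0.2972

0.297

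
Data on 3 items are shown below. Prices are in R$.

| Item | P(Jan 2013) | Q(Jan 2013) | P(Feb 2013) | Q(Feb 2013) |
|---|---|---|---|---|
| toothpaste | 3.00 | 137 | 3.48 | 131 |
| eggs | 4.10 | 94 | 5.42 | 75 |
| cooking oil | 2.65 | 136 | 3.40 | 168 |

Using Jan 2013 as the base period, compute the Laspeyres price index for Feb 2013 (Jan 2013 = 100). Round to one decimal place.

Laspeyres price index uses base-period quantities as weights.
ΣP(Feb 2013)·Q(Jan 2013) = 3.48×137 + 5.42×94 + 3.40×136 = 476.76 + 509.48 + 462.4 = 1448.64
ΣP(Jan 2013)·Q(Jan 2013) = 3.00×137 + 4.10×94 + 2.65×136 = 411 + 385.4 + 360.4 = 1156.8
Index = 1448.64 / 1156.8 × 100 = 125.2282

125.2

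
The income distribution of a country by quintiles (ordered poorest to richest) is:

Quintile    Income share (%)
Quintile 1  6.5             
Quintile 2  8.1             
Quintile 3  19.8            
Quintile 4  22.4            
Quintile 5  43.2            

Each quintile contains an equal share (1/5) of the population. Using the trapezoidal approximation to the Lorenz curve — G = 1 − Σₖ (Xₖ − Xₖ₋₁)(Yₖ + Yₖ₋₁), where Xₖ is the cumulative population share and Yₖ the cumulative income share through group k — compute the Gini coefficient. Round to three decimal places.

Cumulative income shares Yₖ: 0.0650, 0.1460, 0.3440, 0.5680, 1.0000
Σ (Xₖ−Xₖ₋₁)(Yₖ+Yₖ₋₁) = (1/5)(0.0650+0.0000) + (1/5)(0.1460+0.0650) + (1/5)(0.3440+0.1460) + (1/5)(0.5680+0.3440) + (1/5)(1.0000+0.5680)
  = 0.0130 + 0.0422 + 0.0980 + 0.1824 + 0.3136 = 0.6492
G = 1 − 0.6492 = 0.3508

0.351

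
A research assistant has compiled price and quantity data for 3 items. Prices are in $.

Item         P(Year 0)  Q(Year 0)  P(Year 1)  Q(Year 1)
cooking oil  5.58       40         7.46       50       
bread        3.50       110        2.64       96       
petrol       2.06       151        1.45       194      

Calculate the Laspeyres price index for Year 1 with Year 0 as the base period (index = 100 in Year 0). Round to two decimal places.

87.87

Laspeyres price index uses base-period quantities as weights.
ΣP(Year 1)·Q(Year 0) = 7.46×40 + 2.64×110 + 1.45×151 = 298.4 + 290.4 + 218.95 = 807.75
ΣP(Year 0)·Q(Year 0) = 5.58×40 + 3.50×110 + 2.06×151 = 223.2 + 385 + 311.06 = 919.26
Index = 807.75 / 919.26 × 100 = 87.8696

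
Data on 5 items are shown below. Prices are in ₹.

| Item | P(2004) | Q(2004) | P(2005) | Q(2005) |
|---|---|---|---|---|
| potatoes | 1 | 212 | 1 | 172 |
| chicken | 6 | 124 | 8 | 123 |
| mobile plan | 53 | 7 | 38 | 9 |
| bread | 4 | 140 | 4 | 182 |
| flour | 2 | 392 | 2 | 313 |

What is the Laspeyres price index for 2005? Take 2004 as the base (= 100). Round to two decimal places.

Laspeyres price index uses base-period quantities as weights.
ΣP(2005)·Q(2004) = 1×212 + 8×124 + 38×7 + 4×140 + 2×392 = 212 + 992 + 266 + 560 + 784 = 2814
ΣP(2004)·Q(2004) = 1×212 + 6×124 + 53×7 + 4×140 + 2×392 = 212 + 744 + 371 + 560 + 784 = 2671
Index = 2814 / 2671 × 100 = 105.3538

105.35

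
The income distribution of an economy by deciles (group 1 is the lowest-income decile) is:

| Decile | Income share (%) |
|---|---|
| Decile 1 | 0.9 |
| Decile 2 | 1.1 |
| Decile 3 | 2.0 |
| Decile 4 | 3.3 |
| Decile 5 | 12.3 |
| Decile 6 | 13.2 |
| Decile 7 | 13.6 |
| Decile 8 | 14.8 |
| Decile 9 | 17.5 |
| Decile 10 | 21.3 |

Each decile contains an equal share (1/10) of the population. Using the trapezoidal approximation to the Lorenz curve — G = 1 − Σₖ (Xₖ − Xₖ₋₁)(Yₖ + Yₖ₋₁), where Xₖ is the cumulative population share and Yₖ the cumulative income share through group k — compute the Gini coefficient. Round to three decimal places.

0.394

Cumulative income shares Yₖ: 0.0090, 0.0200, 0.0400, 0.0730, 0.1960, 0.3280, 0.4640, 0.6120, 0.7870, 1.0000
Σ (Xₖ−Xₖ₋₁)(Yₖ+Yₖ₋₁) = (1/10)(0.0090+0.0000) + (1/10)(0.0200+0.0090) + (1/10)(0.0400+0.0200) + (1/10)(0.0730+0.0400) + (1/10)(0.1960+0.0730) + (1/10)(0.3280+0.1960) + (1/10)(0.4640+0.3280) + (1/10)(0.6120+0.4640) + (1/10)(0.7870+0.6120) + (1/10)(1.0000+0.7870)
  = 0.0009 + 0.0029 + 0.0060 + 0.0113 + 0.0269 + 0.0524 + 0.0792 + 0.1076 + 0.1399 + 0.1787 = 0.6058
G = 1 − 0.6058 = 0.3942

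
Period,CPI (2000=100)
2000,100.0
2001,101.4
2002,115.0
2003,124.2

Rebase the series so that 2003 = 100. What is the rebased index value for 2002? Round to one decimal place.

92.6

Rebased(2002) = 115.0 / 124.2 × 100 = 92.5926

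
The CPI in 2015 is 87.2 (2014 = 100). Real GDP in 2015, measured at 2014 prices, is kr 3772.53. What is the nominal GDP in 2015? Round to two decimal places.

3289.65

Nominal = Real × (Index/100) = 3772.53 × (87.2/100)
        = 3772.53 × 0.872 = 3289.6462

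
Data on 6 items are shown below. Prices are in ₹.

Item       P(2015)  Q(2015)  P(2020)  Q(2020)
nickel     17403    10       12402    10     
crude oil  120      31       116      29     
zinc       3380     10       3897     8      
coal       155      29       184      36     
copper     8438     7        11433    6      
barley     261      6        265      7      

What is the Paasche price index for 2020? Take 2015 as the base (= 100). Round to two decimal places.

Paasche price index uses current-period quantities as weights.
ΣP(2020)·Q(2020) = 12402×10 + 116×29 + 3897×8 + 184×36 + 11433×6 + 265×7 = 124020 + 3364 + 31176 + 6624 + 68598 + 1855 = 235637
ΣP(2015)·Q(2020) = 17403×10 + 120×29 + 3380×8 + 155×36 + 8438×6 + 261×7 = 174030 + 3480 + 27040 + 5580 + 50628 + 1827 = 262585
Index = 235637 / 262585 × 100 = 89.7374

89.74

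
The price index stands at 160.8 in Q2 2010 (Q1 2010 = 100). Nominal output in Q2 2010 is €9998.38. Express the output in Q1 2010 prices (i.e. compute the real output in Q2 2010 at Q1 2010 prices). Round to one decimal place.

Real = Nominal ÷ (Index/100) = 9998.38 ÷ (160.8/100)
     = 9998.38 ÷ 1.608 = 6217.8980

6217.9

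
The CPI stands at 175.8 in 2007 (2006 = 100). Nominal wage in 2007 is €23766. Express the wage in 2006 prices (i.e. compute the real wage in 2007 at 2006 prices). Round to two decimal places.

13518.77

Real = Nominal ÷ (Index/100) = 23766 ÷ (175.8/100)
     = 23766 ÷ 1.758 = 13518.7713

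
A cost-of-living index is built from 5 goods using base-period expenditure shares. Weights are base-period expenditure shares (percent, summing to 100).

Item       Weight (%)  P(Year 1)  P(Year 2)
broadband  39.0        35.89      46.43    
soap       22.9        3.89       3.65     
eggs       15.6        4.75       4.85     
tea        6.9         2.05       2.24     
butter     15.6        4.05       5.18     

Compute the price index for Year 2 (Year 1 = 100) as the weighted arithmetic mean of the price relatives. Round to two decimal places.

115.36

broadband: 39.0 × (46.43/35.89) = 39.0 × 1.293675 = 50.4533
soap: 22.9 × (3.65/3.89) = 22.9 × 0.938303 = 21.4871
eggs: 15.6 × (4.85/4.75) = 15.6 × 1.021053 = 15.9284
tea: 6.9 × (2.24/2.05) = 6.9 × 1.092683 = 7.5395
butter: 15.6 × (5.18/4.05) = 15.6 × 1.279012 = 19.9526
Index = Σ wᵢ·(p₁ᵢ/p₀ᵢ) = 50.4533 + 21.4871 + 15.9284 + 7.5395 + 19.9526 = 115.3610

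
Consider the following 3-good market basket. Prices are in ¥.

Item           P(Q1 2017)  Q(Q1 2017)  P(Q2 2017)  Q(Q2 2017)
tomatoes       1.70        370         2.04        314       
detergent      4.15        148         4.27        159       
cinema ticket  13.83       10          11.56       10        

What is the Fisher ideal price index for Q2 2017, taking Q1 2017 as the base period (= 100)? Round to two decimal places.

108.24

Laspeyres component (base-period weights):
ΣP(Q2 2017)Q(Q1 2017) = 2.04×370 + 4.27×148 + 11.56×10 = 754.8 + 631.96 + 115.6 = 1502.36
ΣP(Q1 2017)Q(Q1 2017) = 1.70×370 + 4.15×148 + 13.83×10 = 629 + 614.2 + 138.3 = 1381.5
L = 1502.36 / 1381.5 × 100 = 108.7485
Paasche component (current-period weights):
ΣP(Q2 2017)Q(Q2 2017) = 2.04×314 + 4.27×159 + 11.56×10 = 640.56 + 678.93 + 115.6 = 1435.09
ΣP(Q1 2017)Q(Q2 2017) = 1.70×314 + 4.15×159 + 13.83×10 = 533.8 + 659.85 + 138.3 = 1331.95
P = 1435.09 / 1331.95 × 100 = 107.7435
Fisher = √(L × P) = √(108.7485 × 107.7435) = 108.2448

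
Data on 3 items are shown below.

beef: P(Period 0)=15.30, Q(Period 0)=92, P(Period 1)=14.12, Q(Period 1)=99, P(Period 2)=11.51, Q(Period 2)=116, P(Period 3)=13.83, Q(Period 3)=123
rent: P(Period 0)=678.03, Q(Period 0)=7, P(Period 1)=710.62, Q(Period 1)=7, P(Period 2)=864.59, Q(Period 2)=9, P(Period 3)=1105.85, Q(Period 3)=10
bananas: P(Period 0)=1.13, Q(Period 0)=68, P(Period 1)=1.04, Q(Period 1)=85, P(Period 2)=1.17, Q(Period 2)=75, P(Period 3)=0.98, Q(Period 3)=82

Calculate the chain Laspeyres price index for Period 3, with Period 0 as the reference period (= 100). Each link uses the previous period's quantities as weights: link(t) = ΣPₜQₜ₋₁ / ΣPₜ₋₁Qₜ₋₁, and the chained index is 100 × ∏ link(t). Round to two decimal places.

Link Period 0→Period 1:
ΣP(Period 1)Q(Period 0) = 14.12×92 + 710.62×7 + 1.04×68 = 1299.04 + 4974.34 + 70.72 = 6344.1
ΣP(Period 0)Q(Period 0) = 15.30×92 + 678.03×7 + 1.13×68 = 1407.6 + 4746.21 + 76.84 = 6230.65
link = 6344.1/6230.65 = 1.018208
Link Period 1→Period 2:
ΣP(Period 2)Q(Period 1) = 11.51×99 + 864.59×7 + 1.17×85 = 1139.49 + 6052.13 + 99.45 = 7291.07
ΣP(Period 1)Q(Period 1) = 14.12×99 + 710.62×7 + 1.04×85 = 1397.88 + 4974.34 + 88.4 = 6460.62
link = 7291.07/6460.62 = 1.128540
Link Period 2→Period 3:
ΣP(Period 3)Q(Period 2) = 13.83×116 + 1105.85×9 + 0.98×75 = 1604.28 + 9952.65 + 73.5 = 11630.43
ΣP(Period 2)Q(Period 2) = 11.51×116 + 864.59×9 + 1.17×75 = 1335.16 + 7781.31 + 87.75 = 9204.22
link = 11630.43/9204.22 = 1.263598
Chained index = 100 × 1.018208 × 1.128540 × 1.263598 = 145.1986

145.20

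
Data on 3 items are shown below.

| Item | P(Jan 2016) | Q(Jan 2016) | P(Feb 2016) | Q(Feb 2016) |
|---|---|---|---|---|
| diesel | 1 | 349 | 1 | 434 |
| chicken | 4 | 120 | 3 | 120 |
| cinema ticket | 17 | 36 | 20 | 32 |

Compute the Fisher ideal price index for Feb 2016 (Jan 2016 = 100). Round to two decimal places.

Laspeyres component (base-period weights):
ΣP(Feb 2016)Q(Jan 2016) = 1×349 + 3×120 + 20×36 = 349 + 360 + 720 = 1429
ΣP(Jan 2016)Q(Jan 2016) = 1×349 + 4×120 + 17×36 = 349 + 480 + 612 = 1441
L = 1429 / 1441 × 100 = 99.1672
Paasche component (current-period weights):
ΣP(Feb 2016)Q(Feb 2016) = 1×434 + 3×120 + 20×32 = 434 + 360 + 640 = 1434
ΣP(Jan 2016)Q(Feb 2016) = 1×434 + 4×120 + 17×32 = 434 + 480 + 544 = 1458
P = 1434 / 1458 × 100 = 98.3539
Fisher = √(L × P) = √(99.1672 × 98.3539) = 98.7597

98.76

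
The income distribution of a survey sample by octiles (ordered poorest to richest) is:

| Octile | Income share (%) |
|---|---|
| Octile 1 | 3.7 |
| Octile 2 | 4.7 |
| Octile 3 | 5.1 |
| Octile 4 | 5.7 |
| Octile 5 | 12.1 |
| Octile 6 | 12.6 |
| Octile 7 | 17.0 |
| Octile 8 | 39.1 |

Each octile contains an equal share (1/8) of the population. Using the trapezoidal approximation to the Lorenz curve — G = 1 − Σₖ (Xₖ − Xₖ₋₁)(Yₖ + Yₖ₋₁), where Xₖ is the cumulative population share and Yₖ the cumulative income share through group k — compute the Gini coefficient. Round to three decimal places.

Cumulative income shares Yₖ: 0.0370, 0.0840, 0.1350, 0.1920, 0.3130, 0.4390, 0.6090, 1.0000
Σ (Xₖ−Xₖ₋₁)(Yₖ+Yₖ₋₁) = (1/8)(0.0370+0.0000) + (1/8)(0.0840+0.0370) + (1/8)(0.1350+0.0840) + (1/8)(0.1920+0.1350) + (1/8)(0.3130+0.1920) + (1/8)(0.4390+0.3130) + (1/8)(0.6090+0.4390) + (1/8)(1.0000+0.6090)
  = 0.0046 + 0.0151 + 0.0274 + 0.0409 + 0.0631 + 0.0940 + 0.1310 + 0.2011 = 0.5773
G = 1 − 0.5773 = 0.4227

0.423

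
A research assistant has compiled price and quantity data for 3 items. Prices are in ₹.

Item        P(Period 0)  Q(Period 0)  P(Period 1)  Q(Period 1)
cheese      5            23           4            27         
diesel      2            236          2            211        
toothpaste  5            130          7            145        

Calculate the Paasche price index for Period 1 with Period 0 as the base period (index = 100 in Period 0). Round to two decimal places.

120.51

Paasche price index uses current-period quantities as weights.
ΣP(Period 1)·Q(Period 1) = 4×27 + 2×211 + 7×145 = 108 + 422 + 1015 = 1545
ΣP(Period 0)·Q(Period 1) = 5×27 + 2×211 + 5×145 = 135 + 422 + 725 = 1282
Index = 1545 / 1282 × 100 = 120.5148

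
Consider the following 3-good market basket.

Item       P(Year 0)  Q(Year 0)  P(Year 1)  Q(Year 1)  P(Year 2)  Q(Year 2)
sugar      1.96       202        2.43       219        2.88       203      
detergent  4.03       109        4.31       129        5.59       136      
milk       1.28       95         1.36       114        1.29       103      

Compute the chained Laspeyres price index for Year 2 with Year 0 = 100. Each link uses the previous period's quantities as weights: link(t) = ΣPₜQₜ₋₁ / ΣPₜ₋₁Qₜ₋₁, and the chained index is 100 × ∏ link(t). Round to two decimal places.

137.33

Link Year 0→Year 1:
ΣP(Year 1)Q(Year 0) = 2.43×202 + 4.31×109 + 1.36×95 = 490.86 + 469.79 + 129.2 = 1089.85
ΣP(Year 0)Q(Year 0) = 1.96×202 + 4.03×109 + 1.28×95 = 395.92 + 439.27 + 121.6 = 956.79
link = 1089.85/956.79 = 1.139069
Link Year 1→Year 2:
ΣP(Year 2)Q(Year 1) = 2.88×219 + 5.59×129 + 1.29×114 = 630.72 + 721.11 + 147.06 = 1498.89
ΣP(Year 1)Q(Year 1) = 2.43×219 + 4.31×129 + 1.36×114 = 532.17 + 555.99 + 155.04 = 1243.2
link = 1498.89/1243.2 = 1.205671
Chained index = 100 × 1.139069 × 1.205671 = 137.3343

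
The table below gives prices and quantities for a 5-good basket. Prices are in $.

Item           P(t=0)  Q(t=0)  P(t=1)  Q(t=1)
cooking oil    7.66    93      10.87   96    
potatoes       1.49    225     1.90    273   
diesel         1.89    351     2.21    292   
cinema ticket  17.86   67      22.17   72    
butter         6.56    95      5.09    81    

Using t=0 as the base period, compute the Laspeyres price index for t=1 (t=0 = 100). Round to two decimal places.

Laspeyres price index uses base-period quantities as weights.
ΣP(t=1)·Q(t=0) = 10.87×93 + 1.90×225 + 2.21×351 + 22.17×67 + 5.09×95 = 1010.91 + 427.5 + 775.71 + 1485.39 + 483.55 = 4183.06
ΣP(t=0)·Q(t=0) = 7.66×93 + 1.49×225 + 1.89×351 + 17.86×67 + 6.56×95 = 712.38 + 335.25 + 663.39 + 1196.62 + 623.2 = 3530.84
Index = 4183.06 / 3530.84 × 100 = 118.4721

118.47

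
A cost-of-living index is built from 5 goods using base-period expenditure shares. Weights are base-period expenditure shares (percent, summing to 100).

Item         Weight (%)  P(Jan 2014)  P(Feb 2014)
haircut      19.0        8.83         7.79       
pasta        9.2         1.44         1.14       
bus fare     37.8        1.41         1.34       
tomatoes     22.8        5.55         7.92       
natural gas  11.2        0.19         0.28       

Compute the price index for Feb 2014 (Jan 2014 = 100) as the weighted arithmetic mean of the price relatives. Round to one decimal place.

haircut: 19.0 × (7.79/8.83) = 19.0 × 0.882220 = 16.7622
pasta: 9.2 × (1.14/1.44) = 9.2 × 0.791667 = 7.2833
bus fare: 37.8 × (1.34/1.41) = 37.8 × 0.950355 = 35.9234
tomatoes: 22.8 × (7.92/5.55) = 22.8 × 1.427027 = 32.5362
natural gas: 11.2 × (0.28/0.19) = 11.2 × 1.473684 = 16.5053
Index = Σ wᵢ·(p₁ᵢ/p₀ᵢ) = 16.7622 + 7.2833 + 35.9234 + 32.5362 + 16.5053 = 109.0104

109.0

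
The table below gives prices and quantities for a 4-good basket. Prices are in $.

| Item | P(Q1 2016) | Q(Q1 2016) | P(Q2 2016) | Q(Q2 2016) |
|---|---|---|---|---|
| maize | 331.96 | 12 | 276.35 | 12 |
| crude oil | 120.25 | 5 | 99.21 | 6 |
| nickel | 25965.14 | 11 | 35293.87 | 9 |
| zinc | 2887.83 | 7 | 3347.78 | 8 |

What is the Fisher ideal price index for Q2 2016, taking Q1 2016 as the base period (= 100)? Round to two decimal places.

Laspeyres component (base-period weights):
ΣP(Q2 2016)Q(Q1 2016) = 276.35×12 + 99.21×5 + 35293.87×11 + 3347.78×7 = 3316.2 + 496.05 + 388232.57 + 23434.46 = 415479.28
ΣP(Q1 2016)Q(Q1 2016) = 331.96×12 + 120.25×5 + 25965.14×11 + 2887.83×7 = 3983.52 + 601.25 + 285616.54 + 20214.81 = 310416.12
L = 415479.28 / 310416.12 × 100 = 133.8459
Paasche component (current-period weights):
ΣP(Q2 2016)Q(Q2 2016) = 276.35×12 + 99.21×6 + 35293.87×9 + 3347.78×8 = 3316.2 + 595.26 + 317644.83 + 26782.24 = 348338.53
ΣP(Q1 2016)Q(Q2 2016) = 331.96×12 + 120.25×6 + 25965.14×9 + 2887.83×8 = 3983.52 + 721.5 + 233686.26 + 23102.64 = 261493.92
P = 348338.53 / 261493.92 × 100 = 133.2109
Fisher = √(L × P) = √(133.8459 × 133.2109) = 133.5281

133.53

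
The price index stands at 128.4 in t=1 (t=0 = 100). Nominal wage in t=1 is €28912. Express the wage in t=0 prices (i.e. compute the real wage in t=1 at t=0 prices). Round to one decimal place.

22517.1

Real = Nominal ÷ (Index/100) = 28912 ÷ (128.4/100)
     = 28912 ÷ 1.284 = 22517.1340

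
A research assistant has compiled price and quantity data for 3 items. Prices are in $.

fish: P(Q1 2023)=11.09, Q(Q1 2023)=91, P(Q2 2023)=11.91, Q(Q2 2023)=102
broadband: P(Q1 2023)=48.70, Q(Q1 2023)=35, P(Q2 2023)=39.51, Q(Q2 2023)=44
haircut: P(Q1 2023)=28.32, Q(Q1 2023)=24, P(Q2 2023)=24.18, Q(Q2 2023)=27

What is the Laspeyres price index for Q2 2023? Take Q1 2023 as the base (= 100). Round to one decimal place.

Laspeyres price index uses base-period quantities as weights.
ΣP(Q2 2023)·Q(Q1 2023) = 11.91×91 + 39.51×35 + 24.18×24 = 1083.81 + 1382.85 + 580.32 = 3046.98
ΣP(Q1 2023)·Q(Q1 2023) = 11.09×91 + 48.70×35 + 28.32×24 = 1009.19 + 1704.5 + 679.68 = 3393.37
Index = 3046.98 / 3393.37 × 100 = 89.7922

89.8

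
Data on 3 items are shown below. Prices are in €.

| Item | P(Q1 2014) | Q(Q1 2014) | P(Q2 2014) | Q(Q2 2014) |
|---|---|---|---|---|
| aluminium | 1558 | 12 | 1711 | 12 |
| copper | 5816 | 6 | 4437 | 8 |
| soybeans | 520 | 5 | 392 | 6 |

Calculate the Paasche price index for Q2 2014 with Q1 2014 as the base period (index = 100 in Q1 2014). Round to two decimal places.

85.42

Paasche price index uses current-period quantities as weights.
ΣP(Q2 2014)·Q(Q2 2014) = 1711×12 + 4437×8 + 392×6 = 20532 + 35496 + 2352 = 58380
ΣP(Q1 2014)·Q(Q2 2014) = 1558×12 + 5816×8 + 520×6 = 18696 + 46528 + 3120 = 68344
Index = 58380 / 68344 × 100 = 85.4208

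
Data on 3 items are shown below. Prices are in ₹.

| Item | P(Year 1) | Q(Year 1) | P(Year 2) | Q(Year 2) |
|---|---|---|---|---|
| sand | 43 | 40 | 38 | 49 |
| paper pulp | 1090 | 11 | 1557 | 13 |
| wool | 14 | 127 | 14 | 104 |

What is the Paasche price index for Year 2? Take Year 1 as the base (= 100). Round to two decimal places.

132.85

Paasche price index uses current-period quantities as weights.
ΣP(Year 2)·Q(Year 2) = 38×49 + 1557×13 + 14×104 = 1862 + 20241 + 1456 = 23559
ΣP(Year 1)·Q(Year 2) = 43×49 + 1090×13 + 14×104 = 2107 + 14170 + 1456 = 17733
Index = 23559 / 17733 × 100 = 132.8540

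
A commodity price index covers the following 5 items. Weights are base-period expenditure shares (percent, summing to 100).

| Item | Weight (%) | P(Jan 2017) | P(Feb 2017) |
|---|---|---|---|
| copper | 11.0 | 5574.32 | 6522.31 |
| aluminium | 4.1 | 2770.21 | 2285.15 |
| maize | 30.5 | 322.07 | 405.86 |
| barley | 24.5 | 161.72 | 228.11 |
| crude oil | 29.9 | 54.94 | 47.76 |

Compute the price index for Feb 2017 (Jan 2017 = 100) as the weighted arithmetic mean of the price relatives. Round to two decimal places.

115.24

copper: 11.0 × (6522.31/5574.32) = 11.0 × 1.170064 = 12.8707
aluminium: 4.1 × (2285.15/2770.21) = 4.1 × 0.824901 = 3.3821
maize: 30.5 × (405.86/322.07) = 30.5 × 1.260161 = 38.4349
barley: 24.5 × (228.11/161.72) = 24.5 × 1.410524 = 34.5578
crude oil: 29.9 × (47.76/54.94) = 29.9 × 0.869312 = 25.9924
Index = Σ wᵢ·(p₁ᵢ/p₀ᵢ) = 12.8707 + 3.3821 + 38.4349 + 34.5578 + 25.9924 = 115.2380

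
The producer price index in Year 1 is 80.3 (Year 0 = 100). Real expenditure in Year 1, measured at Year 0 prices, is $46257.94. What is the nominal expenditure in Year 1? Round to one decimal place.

37145.1

Nominal = Real × (Index/100) = 46257.94 × (80.3/100)
        = 46257.94 × 0.803 = 37145.1258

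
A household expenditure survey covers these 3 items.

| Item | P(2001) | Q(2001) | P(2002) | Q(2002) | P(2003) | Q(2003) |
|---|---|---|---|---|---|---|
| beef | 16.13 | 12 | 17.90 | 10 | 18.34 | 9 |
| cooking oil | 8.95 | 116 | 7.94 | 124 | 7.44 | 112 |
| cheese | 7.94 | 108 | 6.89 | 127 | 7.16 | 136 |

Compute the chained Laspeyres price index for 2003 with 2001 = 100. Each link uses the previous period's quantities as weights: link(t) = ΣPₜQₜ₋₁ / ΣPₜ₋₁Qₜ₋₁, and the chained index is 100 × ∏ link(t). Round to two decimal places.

88.95

Link 2001→2002:
ΣP(2002)Q(2001) = 17.90×12 + 7.94×116 + 6.89×108 = 214.8 + 921.04 + 744.12 = 1879.96
ΣP(2001)Q(2001) = 16.13×12 + 8.95×116 + 7.94×108 = 193.56 + 1038.2 + 857.52 = 2089.28
link = 1879.96/2089.28 = 0.899812
Link 2002→2003:
ΣP(2003)Q(2002) = 18.34×10 + 7.44×124 + 7.16×127 = 183.4 + 922.56 + 909.32 = 2015.28
ΣP(2002)Q(2002) = 17.90×10 + 7.94×124 + 6.89×127 = 179 + 984.56 + 875.03 = 2038.59
link = 2015.28/2038.59 = 0.988566
Chained index = 100 × 0.899812 × 0.988566 = 88.9524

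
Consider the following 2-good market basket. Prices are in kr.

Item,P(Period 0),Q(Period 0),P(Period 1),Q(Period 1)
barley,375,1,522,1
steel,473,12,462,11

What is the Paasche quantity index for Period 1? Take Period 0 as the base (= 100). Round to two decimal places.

92.38

Paasche quantity index uses current-period prices as weights.
ΣP(Period 1)·Q(Period 1) = 522×1 + 462×11 = 522 + 5082 = 5604
ΣP(Period 1)·Q(Period 0) = 522×1 + 462×12 = 522 + 5544 = 6066
Index = 5604 / 6066 × 100 = 92.3838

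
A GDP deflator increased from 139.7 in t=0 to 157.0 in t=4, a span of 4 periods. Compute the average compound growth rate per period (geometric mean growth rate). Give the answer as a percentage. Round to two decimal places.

2.96%

Growth factor = (157.0/139.7)^(1/4) = (1.123837)^(1/4) = 1.029617
Growth rate = 1.029617 − 1 = 0.029617 = 2.9617%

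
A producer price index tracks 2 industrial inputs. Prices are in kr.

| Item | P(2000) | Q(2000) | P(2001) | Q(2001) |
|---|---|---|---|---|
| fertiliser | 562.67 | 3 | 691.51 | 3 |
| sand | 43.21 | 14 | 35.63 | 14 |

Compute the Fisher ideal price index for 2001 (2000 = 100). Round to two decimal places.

Laspeyres component (base-period weights):
ΣP(2001)Q(2000) = 691.51×3 + 35.63×14 = 2074.53 + 498.82 = 2573.35
ΣP(2000)Q(2000) = 562.67×3 + 43.21×14 = 1688.01 + 604.94 = 2292.95
L = 2573.35 / 2292.95 × 100 = 112.2288
Paasche component (current-period weights):
ΣP(2001)Q(2001) = 691.51×3 + 35.63×14 = 2074.53 + 498.82 = 2573.35
ΣP(2000)Q(2001) = 562.67×3 + 43.21×14 = 1688.01 + 604.94 = 2292.95
P = 2573.35 / 2292.95 × 100 = 112.2288
Fisher = √(L × P) = √(112.2288 × 112.2288) = 112.2288

112.23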